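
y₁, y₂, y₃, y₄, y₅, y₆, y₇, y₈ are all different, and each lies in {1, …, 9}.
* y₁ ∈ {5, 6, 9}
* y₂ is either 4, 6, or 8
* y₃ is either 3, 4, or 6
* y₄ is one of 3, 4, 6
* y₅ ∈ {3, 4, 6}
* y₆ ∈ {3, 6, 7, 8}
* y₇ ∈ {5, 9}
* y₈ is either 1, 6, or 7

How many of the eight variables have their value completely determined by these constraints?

The 8 variables draw from only 8 values {1, 3, 4, 5, 6, 7, 8, 9}, so each is used; only y₈ can be 1, hence y₈ = 1.
Among the 7 still-open variables, 7 fits only y₆ (and all 7 values in {3, 4, 5, 6, 7, 8, 9} must be used), so y₆ = 7.
Among the 6 still-open variables, 8 fits only y₂ (and all 6 values in {3, 4, 5, 6, 8, 9} must be used), so y₂ = 8.
The 3 variables y₃, y₄, y₅ are confined to {3, 4, 6}, which locks those values in; drop them from y₁.
Determined: y₂=8, y₆=7, y₈=1. The other variables each still have more than one consistent value. That makes 3.

3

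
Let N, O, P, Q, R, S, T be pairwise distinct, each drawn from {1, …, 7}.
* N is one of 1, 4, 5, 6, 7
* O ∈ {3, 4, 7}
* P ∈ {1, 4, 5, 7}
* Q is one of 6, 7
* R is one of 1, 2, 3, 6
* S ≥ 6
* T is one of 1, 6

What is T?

1

The 7 variables together cover exactly {1, 2, 3, 4, 5, 6, 7} — 7 values for 7 variables — and 2 appears only in R's list, so R = 2.
The 6 still-open variables together cover exactly {1, 3, 4, 5, 6, 7} — 6 values for 6 variables — and 3 appears only in O's list, so O = 3.
Q and S between them cover only {6, 7} — a naked pair. Remove those values from N, P, T.
So T = 1.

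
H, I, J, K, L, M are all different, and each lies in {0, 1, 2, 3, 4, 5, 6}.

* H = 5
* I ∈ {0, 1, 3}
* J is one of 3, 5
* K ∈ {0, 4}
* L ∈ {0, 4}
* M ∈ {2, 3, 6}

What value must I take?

1

H's domain is down to {5}, so H = 5. Strike 5 from J.
That leaves J = 3. Remove 3 from I, M.
K and L share exactly the 2 values {0, 4}; by pigeonhole those values go to them, so strike 0, 4 from I.
So I = 1.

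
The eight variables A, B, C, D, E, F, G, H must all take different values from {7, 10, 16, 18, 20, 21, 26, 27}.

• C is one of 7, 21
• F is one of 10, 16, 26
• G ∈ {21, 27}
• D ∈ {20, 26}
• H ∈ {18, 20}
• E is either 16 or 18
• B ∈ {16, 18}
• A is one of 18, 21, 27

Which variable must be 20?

H

The 8 variables together cover exactly {7, 10, 16, 18, 20, 21, 26, 27} — 8 values for 8 variables — and 7 appears only in C's list, so C = 7.
The 7 still-open variables together cover exactly {10, 16, 18, 20, 21, 26, 27} — 7 values for 7 variables — and 10 appears only in F's list, so F = 10.
The 6 still-open variables together cover exactly {16, 18, 20, 21, 26, 27} — 6 values for 6 variables — and 26 appears only in D's list, so D = 26.
Among the 5 still-open variables, 20 fits only H (and all 5 values in {16, 18, 20, 21, 27} must be used), so H = 20.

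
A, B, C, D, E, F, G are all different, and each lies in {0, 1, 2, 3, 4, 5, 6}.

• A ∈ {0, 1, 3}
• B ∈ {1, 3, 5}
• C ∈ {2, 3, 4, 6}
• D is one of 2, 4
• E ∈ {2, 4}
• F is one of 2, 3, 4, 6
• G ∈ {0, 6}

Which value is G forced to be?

0

The 7 variables draw from only 7 values {0, 1, 2, 3, 4, 5, 6}, so each is used; only B can be 5, hence B = 5.
Among the 6 still-open variables, 1 fits only A (and all 6 values in {0, 1, 2, 3, 4, 6} must be used), so A = 1.
The 5 still-open variables draw from only 5 values {0, 2, 3, 4, 6}, so each is used; only G can be 0, hence G = 0.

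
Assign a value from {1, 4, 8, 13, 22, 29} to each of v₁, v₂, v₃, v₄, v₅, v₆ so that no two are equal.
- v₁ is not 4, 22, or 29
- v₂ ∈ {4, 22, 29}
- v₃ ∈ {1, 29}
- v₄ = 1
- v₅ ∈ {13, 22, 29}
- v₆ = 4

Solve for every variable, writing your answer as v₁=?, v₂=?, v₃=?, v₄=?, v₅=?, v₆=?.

v₁=8, v₂=22, v₃=29, v₄=1, v₅=13, v₆=4

v₄ has just one choice, so v₄ = 1. Remove 1 from v₁, v₃.
v₆ has just one choice, so v₆ = 4. Strike 4 from v₂.
v₃ has just one choice, so v₃ = 29. So v₂, v₅ can't be 29.
v₂'s domain is down to {22}, so v₂ = 22. Remove 22 from v₅.
v₅ has just one choice, so v₅ = 13. Eliminate 13 elsewhere: v₁.
v₁'s domain is down to {8}, so v₁ = 8.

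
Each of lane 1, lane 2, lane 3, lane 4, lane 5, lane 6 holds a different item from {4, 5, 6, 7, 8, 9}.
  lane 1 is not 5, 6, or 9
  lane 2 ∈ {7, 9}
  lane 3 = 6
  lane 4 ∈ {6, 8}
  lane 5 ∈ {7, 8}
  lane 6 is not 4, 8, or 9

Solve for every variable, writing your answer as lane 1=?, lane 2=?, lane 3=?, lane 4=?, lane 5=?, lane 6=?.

lane 1=4, lane 2=9, lane 3=6, lane 4=8, lane 5=7, lane 6=5

lane 3's domain is down to {6}, so lane 3 = 6. Eliminate 6 elsewhere: lane 4, lane 6.
lane 4 has just one choice, so lane 4 = 8. Eliminate 8 elsewhere: lane 1, lane 5.
lane 5 must be 7 (only option left). Eliminate 7 elsewhere: lane 1, lane 2, lane 6.
lane 6 has just one choice, so lane 6 = 5.
That leaves lane 1 = 4.
lane 2 has just one choice, so lane 2 = 9.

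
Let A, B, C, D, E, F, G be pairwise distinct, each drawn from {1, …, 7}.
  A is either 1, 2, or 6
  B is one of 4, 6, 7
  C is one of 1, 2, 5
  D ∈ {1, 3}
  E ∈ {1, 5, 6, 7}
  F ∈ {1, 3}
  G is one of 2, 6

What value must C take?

5

Among the 7 variables, 4 fits only B (and all 7 values in {1, 2, 3, 4, 5, 6, 7} must be used), so B = 4.
The 6 still-open variables together cover exactly {1, 2, 3, 5, 6, 7} — 6 values for 6 variables — and 7 appears only in E's list, so E = 7.
Among the 5 still-open variables, 5 fits only C (and all 5 values in {1, 2, 3, 5, 6} must be used), so C = 5.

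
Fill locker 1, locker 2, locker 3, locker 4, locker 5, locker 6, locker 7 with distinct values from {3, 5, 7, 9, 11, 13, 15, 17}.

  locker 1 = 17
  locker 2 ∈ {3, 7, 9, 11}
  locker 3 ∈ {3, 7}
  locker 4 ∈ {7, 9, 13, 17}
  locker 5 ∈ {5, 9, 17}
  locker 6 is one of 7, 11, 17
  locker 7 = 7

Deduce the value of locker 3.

locker 1's domain is down to {17}, so locker 1 = 17. Remove 17 from locker 4, locker 5, locker 6.
locker 7 has just one choice, so locker 7 = 7. Eliminate 7 elsewhere: locker 2, locker 3, locker 4, locker 6.
So locker 3 = 3.

3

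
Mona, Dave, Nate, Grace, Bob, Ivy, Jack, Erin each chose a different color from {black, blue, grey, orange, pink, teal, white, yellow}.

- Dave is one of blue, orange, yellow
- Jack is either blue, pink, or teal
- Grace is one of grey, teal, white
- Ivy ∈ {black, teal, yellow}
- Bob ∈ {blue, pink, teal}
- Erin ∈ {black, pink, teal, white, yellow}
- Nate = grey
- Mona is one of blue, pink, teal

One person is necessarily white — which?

Nate's domain is down to {grey}, so Nate = grey. Eliminate grey elsewhere: Grace.
Among the 7 still-open variables, orange fits only Dave (and all 7 values in {black, blue, orange, pink, teal, white, yellow} must be used), so Dave = orange.
The 3 variables Mona, Bob, Jack are confined to {blue, pink, teal}, which locks those values in; drop them from Grace, Ivy, Erin.
So white goes to Grace.

Grace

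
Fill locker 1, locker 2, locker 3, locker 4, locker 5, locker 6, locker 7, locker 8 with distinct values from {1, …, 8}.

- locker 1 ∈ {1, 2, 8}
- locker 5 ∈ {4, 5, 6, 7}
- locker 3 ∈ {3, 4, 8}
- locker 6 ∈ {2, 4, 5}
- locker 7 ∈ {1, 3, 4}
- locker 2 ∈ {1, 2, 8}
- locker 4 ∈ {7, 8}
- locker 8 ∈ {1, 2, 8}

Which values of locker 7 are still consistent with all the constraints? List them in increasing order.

The 8 variables together cover exactly {1, 2, 3, 4, 5, 6, 7, 8} — 8 values for 8 variables — and 6 appears only in locker 5's list, so locker 5 = 6.
The 7 still-open variables together cover exactly {1, 2, 3, 4, 5, 7, 8} — 7 values for 7 variables — and 5 appears only in locker 6's list, so locker 6 = 5.
The 6 still-open variables together cover exactly {1, 2, 3, 4, 7, 8} — 6 values for 6 variables — and 7 appears only in locker 4's list, so locker 4 = 7.
locker 1, locker 2, locker 8 between them cover only {1, 2, 8} — a naked triple. Remove those values from locker 3, locker 7.
No further eliminations apply; locker 7 can still be any of 3, 4.

3, 4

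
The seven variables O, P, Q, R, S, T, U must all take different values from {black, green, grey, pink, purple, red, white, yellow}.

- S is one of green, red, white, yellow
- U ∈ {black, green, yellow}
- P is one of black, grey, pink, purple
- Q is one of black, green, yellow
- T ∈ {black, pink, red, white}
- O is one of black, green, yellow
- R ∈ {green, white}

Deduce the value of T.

O, Q, U between them cover only {black, green, yellow} — a naked triple. Remove those values from P, R, S, T.
That leaves R = white. So S, T can't be white.
S must be red (only option left). So T can't be red.
So T = pink.

pink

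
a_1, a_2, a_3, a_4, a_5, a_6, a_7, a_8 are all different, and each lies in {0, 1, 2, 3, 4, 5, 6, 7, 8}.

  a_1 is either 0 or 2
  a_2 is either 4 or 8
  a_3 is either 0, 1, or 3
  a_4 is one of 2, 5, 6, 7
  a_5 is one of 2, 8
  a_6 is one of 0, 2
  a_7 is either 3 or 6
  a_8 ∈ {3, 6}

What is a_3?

a_1 and a_6 between them cover only {0, 2} — a naked pair. Remove those values from a_3, a_4, a_5.
a_5 must be 8 (only option left). Strike 8 from a_2.
That leaves a_2 = 4.
a_7 and a_8 between them cover only {3, 6} — a naked pair. Remove those values from a_3, a_4.
So a_3 = 1.

1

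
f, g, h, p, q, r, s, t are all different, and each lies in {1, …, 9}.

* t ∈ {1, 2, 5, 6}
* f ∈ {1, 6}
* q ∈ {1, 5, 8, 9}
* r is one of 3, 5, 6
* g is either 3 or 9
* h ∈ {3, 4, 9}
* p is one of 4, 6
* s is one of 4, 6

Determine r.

Among the 8 variables, 2 fits only t (and all 8 values in {1, 2, 3, 4, 5, 6, 8, 9} must be used), so t = 2.
The 7 still-open variables together cover exactly {1, 3, 4, 5, 6, 8, 9} — 7 values for 7 variables — and 8 appears only in q's list, so q = 8.
The 6 still-open variables together cover exactly {1, 3, 4, 5, 6, 9} — 6 values for 6 variables — and 1 appears only in f's list, so f = 1.
The 5 still-open variables draw from only 5 values {3, 4, 5, 6, 9}, so each is used; only r can be 5, hence r = 5.

5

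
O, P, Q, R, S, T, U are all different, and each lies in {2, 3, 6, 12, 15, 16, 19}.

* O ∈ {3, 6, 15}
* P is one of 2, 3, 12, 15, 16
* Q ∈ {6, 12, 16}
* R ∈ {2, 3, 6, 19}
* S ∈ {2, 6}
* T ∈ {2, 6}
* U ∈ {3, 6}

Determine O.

Among the 7 variables, 19 fits only R (and all 7 values in {2, 3, 6, 12, 15, 16, 19} must be used), so R = 19.
S and T share exactly the 2 values {2, 6}; by pigeonhole those values go to them, so strike 2, 6 from O, P, Q, U.
U has just one choice, so U = 3. So O, P can't be 3.
So O = 15.

15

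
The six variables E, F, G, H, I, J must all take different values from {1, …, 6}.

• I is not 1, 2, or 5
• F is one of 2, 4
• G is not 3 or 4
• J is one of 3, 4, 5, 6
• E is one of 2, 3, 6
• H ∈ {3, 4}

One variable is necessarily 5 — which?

J

The 6 variables together cover exactly {1, 2, 3, 4, 5, 6} — 6 values for 6 variables — and 1 appears only in G's list, so G = 1.
The 5 still-open variables together cover exactly {2, 3, 4, 5, 6} — 5 values for 5 variables — and 5 appears only in J's list, so J = 5.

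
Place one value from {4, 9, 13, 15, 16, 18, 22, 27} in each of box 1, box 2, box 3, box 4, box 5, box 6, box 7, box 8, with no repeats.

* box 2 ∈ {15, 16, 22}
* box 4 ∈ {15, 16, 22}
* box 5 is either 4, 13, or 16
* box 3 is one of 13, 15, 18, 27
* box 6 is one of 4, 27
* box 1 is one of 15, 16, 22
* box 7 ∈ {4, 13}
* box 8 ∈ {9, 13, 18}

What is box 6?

Among the 8 variables, 9 fits only box 8 (and all 8 values in {4, 9, 13, 15, 16, 18, 22, 27} must be used), so box 8 = 9.
The 7 still-open variables draw from only 7 values {4, 13, 15, 16, 18, 22, 27}, so each is used; only box 3 can be 18, hence box 3 = 18.
The 6 still-open variables draw from only 6 values {4, 13, 15, 16, 22, 27}, so each is used; only box 6 can be 27, hence box 6 = 27.

27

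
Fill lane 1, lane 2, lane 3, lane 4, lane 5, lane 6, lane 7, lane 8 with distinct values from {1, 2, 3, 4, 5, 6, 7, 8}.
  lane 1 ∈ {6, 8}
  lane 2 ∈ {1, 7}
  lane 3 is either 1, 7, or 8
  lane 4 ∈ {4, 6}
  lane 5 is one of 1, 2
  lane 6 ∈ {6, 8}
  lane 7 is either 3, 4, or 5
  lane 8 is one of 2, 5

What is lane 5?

Among the 8 variables, 3 fits only lane 7 (and all 8 values in {1, 2, 3, 4, 5, 6, 7, 8} must be used), so lane 7 = 3.
The 7 still-open variables together cover exactly {1, 2, 4, 5, 6, 7, 8} — 7 values for 7 variables — and 4 appears only in lane 4's list, so lane 4 = 4.
The 6 still-open variables together cover exactly {1, 2, 5, 6, 7, 8} — 6 values for 6 variables — and 5 appears only in lane 8's list, so lane 8 = 5.
Among the 5 still-open variables, 2 fits only lane 5 (and all 5 values in {1, 2, 6, 7, 8} must be used), so lane 5 = 2.

2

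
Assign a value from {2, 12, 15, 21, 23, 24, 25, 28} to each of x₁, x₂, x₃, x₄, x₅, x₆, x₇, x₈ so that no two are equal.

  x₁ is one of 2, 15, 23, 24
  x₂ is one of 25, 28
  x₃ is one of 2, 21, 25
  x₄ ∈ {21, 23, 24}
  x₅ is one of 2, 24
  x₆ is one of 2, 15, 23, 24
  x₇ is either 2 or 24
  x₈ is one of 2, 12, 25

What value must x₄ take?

21

Among the 8 variables, 12 fits only x₈ (and all 8 values in {2, 12, 15, 21, 23, 24, 25, 28} must be used), so x₈ = 12.
The 7 still-open variables together cover exactly {2, 15, 21, 23, 24, 25, 28} — 7 values for 7 variables — and 28 appears only in x₂'s list, so x₂ = 28.
The 6 still-open variables together cover exactly {2, 15, 21, 23, 24, 25} — 6 values for 6 variables — and 25 appears only in x₃'s list, so x₃ = 25.
Among the 5 still-open variables, 21 fits only x₄ (and all 5 values in {2, 15, 21, 23, 24} must be used), so x₄ = 21.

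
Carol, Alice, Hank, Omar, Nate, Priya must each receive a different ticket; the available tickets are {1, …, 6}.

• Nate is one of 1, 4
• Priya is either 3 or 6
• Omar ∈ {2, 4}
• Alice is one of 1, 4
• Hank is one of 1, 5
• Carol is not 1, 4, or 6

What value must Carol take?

The 6 variables together cover exactly {1, 2, 3, 4, 5, 6} — 6 values for 6 variables — and 6 appears only in Priya's list, so Priya = 6.
The 5 still-open variables together cover exactly {1, 2, 3, 4, 5} — 5 values for 5 variables — and 3 appears only in Carol's list, so Carol = 3.

3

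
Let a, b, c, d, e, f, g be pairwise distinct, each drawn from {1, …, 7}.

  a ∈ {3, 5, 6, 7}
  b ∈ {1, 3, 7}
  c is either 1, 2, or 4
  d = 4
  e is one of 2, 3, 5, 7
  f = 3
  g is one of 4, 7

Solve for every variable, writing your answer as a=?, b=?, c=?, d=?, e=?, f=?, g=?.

a=6, b=1, c=2, d=4, e=5, f=3, g=7

d's domain is down to {4}, so d = 4. Remove 4 from c, g.
f has just one choice, so f = 3. Strike 3 from a, b, e.
g has just one choice, so g = 7. Eliminate 7 elsewhere: a, b, e.
b has just one choice, so b = 1. So c can't be 1.
c must be 2 (only option left). Eliminate 2 elsewhere: e.
e must be 5 (only option left). Eliminate 5 elsewhere: a.
a must be 6 (only option left).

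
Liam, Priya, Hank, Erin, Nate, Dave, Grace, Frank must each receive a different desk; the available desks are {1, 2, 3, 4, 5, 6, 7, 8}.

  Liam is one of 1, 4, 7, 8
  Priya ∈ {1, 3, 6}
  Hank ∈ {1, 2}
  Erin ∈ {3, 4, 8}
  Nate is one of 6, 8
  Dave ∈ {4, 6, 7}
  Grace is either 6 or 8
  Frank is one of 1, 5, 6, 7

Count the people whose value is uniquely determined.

2

The 8 variables together cover exactly {1, 2, 3, 4, 5, 6, 7, 8} — 8 values for 8 variables — and 2 appears only in Hank's list, so Hank = 2.
The 7 still-open variables draw from only 7 values {1, 3, 4, 5, 6, 7, 8}, so each is used; only Frank can be 5, hence Frank = 5.
The 2 variables Nate and Grace are confined to {6, 8}, which locks those values in; drop them from Liam, Priya, Erin, Dave.
Determined: Hank=2, Frank=5. The other people each still have more than one consistent value. That makes 2.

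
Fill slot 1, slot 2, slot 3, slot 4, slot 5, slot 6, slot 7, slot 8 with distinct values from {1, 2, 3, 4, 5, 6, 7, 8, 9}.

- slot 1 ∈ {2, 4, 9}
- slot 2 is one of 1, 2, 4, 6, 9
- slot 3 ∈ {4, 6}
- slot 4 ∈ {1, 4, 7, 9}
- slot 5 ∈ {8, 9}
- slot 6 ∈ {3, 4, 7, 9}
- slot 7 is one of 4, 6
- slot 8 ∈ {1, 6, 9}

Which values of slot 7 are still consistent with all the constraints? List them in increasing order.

The 8 variables together cover exactly {1, 2, 3, 4, 6, 7, 8, 9} — 8 values for 8 variables — and 3 appears only in slot 6's list, so slot 6 = 3.
The 7 still-open variables draw from only 7 values {1, 2, 4, 6, 7, 8, 9}, so each is used; only slot 4 can be 7, hence slot 4 = 7.
The 6 still-open variables together cover exactly {1, 2, 4, 6, 8, 9} — 6 values for 6 variables — and 8 appears only in slot 5's list, so slot 5 = 8.
The 2 variables slot 3 and slot 7 are confined to {4, 6}, which locks those values in; drop them from slot 1, slot 2, slot 8.
No further eliminations apply; slot 7 can still be any of 4, 6.

4, 6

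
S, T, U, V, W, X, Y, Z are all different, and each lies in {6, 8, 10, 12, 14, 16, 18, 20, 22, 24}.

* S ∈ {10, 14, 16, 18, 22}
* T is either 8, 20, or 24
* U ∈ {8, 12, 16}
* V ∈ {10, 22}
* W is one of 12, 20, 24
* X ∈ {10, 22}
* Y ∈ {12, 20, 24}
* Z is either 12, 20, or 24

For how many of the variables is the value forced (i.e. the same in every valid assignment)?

2

V and X between them cover only {10, 22} — a naked pair. Remove those values from S.
The 3 variables W, Y, Z are confined to {12, 20, 24}, which locks those values in; drop them from T, U.
T's domain is down to {8}, so T = 8. Eliminate 8 elsewhere: U.
U must be 16 (only option left). Strike 16 from S.
Determined: T=8, U=16. The other variables each still have more than one consistent value. That makes 2.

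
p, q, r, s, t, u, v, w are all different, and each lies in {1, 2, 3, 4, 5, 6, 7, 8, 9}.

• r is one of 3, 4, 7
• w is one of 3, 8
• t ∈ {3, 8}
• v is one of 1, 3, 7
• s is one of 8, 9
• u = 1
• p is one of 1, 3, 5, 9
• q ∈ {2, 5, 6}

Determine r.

u must be 1 (only option left). Remove 1 from p, v.
The 2 variables t and w are confined to {3, 8}, which locks those values in; drop them from p, r, s, v.
s's domain is down to {9}, so s = 9. Remove 9 from p.
That leaves v = 7. Eliminate 7 elsewhere: r.
So r = 4.

4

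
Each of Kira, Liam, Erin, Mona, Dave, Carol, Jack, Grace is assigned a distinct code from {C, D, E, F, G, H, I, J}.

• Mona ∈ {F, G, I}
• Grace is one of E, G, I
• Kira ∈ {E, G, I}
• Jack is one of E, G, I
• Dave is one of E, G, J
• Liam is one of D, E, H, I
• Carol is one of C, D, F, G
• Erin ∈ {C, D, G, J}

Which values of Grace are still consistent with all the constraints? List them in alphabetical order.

E, G, I

The 8 variables together cover exactly {C, D, E, F, G, H, I, J} — 8 values for 8 variables — and H appears only in Liam's list, so Liam = H.
Kira, Jack, Grace share exactly the 3 values {E, G, I}; by pigeonhole those values go to them, so strike E, G, I from Erin, Mona, Dave, Carol.
Mona must be F (only option left). Strike F from Carol.
That leaves Dave = J. Strike J from Erin.
No further eliminations apply; Grace can still be any of E, G, I.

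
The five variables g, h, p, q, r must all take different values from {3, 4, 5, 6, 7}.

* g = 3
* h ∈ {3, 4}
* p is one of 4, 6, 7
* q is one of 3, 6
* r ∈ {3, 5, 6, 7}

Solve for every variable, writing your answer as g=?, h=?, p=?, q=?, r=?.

g=3, h=4, p=7, q=6, r=5

g's domain is down to {3}, so g = 3. So h, q, r can't be 3.
That leaves h = 4. Eliminate 4 elsewhere: p.
q's domain is down to {6}, so q = 6. So p, r can't be 6.
That leaves p = 7. Eliminate 7 elsewhere: r.
r must be 5 (only option left).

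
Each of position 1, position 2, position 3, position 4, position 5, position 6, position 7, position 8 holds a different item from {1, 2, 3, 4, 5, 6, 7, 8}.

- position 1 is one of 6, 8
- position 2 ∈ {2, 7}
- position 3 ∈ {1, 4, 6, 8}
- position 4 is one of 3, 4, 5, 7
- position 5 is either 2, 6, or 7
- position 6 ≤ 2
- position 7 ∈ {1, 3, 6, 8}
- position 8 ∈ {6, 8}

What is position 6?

The 8 variables together cover exactly {1, 2, 3, 4, 5, 6, 7, 8} — 8 values for 8 variables — and 5 appears only in position 4's list, so position 4 = 5.
Among the 7 still-open variables, 3 fits only position 7 (and all 7 values in {1, 2, 3, 4, 6, 7, 8} must be used), so position 7 = 3.
The 6 still-open variables together cover exactly {1, 2, 4, 6, 7, 8} — 6 values for 6 variables — and 4 appears only in position 3's list, so position 3 = 4.
Among the 5 still-open variables, 1 fits only position 6 (and all 5 values in {1, 2, 6, 7, 8} must be used), so position 6 = 1.

1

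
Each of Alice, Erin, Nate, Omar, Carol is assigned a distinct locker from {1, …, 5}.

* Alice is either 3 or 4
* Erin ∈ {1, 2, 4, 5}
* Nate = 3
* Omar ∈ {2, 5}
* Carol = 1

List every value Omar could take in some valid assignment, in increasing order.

2, 5

Nate must be 3 (only option left). Eliminate 3 elsewhere: Alice.
Carol has just one choice, so Carol = 1. Eliminate 1 elsewhere: Erin.
That leaves Alice = 4. Eliminate 4 elsewhere: Erin.
No further eliminations apply; Omar can still be any of 2, 5.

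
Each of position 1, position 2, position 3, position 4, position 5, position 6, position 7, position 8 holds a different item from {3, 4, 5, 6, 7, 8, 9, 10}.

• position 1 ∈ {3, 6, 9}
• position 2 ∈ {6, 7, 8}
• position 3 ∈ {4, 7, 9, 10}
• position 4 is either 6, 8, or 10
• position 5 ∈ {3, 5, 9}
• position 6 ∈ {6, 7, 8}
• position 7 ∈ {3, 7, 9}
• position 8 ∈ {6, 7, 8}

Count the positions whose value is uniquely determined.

3

The 8 variables draw from only 8 values {3, 4, 5, 6, 7, 8, 9, 10}, so each is used; only position 3 can be 4, hence position 3 = 4.
Among the 7 still-open variables, 5 fits only position 5 (and all 7 values in {3, 5, 6, 7, 8, 9, 10} must be used), so position 5 = 5.
The 6 still-open variables together cover exactly {3, 6, 7, 8, 9, 10} — 6 values for 6 variables — and 10 appears only in position 4's list, so position 4 = 10.
The 3 variables position 2, position 6, position 8 are confined to {6, 7, 8}, which locks those values in; drop them from position 1, position 7.
Determined: position 3=4, position 4=10, position 5=5. The other positions each still have more than one consistent value. That makes 3.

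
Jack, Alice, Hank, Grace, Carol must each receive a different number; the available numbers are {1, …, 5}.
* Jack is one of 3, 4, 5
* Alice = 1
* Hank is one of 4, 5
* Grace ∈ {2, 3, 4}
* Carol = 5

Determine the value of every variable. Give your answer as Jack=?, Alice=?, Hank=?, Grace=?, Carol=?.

Jack=3, Alice=1, Hank=4, Grace=2, Carol=5

Alice has just one choice, so Alice = 1.
Carol's domain is down to {5}, so Carol = 5. Remove 5 from Jack, Hank.
Hank must be 4 (only option left). Eliminate 4 elsewhere: Jack, Grace.
Jack's domain is down to {3}, so Jack = 3. Eliminate 3 elsewhere: Grace.
Grace's domain is down to {2}, so Grace = 2.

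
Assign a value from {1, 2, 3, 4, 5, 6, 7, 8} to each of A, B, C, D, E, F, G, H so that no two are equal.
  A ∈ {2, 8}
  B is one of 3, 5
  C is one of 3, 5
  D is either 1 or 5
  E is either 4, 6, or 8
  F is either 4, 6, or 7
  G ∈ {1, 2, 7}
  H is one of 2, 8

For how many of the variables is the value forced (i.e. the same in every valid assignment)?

A and H between them cover only {2, 8} — a naked pair. Remove those values from E, G.
B and C between them cover only {3, 5} — a naked pair. Remove those values from D.
That leaves D = 1. Remove 1 from G.
That leaves G = 7. Strike 7 from F.
Determined: D=1, G=7. The other variables each still have more than one consistent value. That makes 2.

2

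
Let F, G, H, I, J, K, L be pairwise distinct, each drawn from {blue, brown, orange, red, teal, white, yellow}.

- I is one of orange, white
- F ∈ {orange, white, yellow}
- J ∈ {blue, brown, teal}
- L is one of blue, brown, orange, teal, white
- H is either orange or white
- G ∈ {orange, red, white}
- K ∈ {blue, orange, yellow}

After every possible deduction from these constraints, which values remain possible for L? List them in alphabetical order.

brown, teal

The 7 variables together cover exactly {blue, brown, orange, red, teal, white, yellow} — 7 values for 7 variables — and red appears only in G's list, so G = red.
H and I share exactly the 2 values {orange, white}; by pigeonhole those values go to them, so strike orange, white from F, K, L.
F must be yellow (only option left). So K can't be yellow.
K has just one choice, so K = blue. So J, L can't be blue.
No further eliminations apply; L can still be any of brown, teal.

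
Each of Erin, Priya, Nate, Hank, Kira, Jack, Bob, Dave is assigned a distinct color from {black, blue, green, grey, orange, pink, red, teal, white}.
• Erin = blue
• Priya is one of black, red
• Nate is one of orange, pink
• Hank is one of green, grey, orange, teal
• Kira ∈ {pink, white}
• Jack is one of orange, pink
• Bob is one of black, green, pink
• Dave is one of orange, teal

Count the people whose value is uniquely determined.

Erin must be blue (only option left).
The 2 variables Nate and Jack are confined to {orange, pink}, which locks those values in; drop them from Hank, Kira, Bob, Dave.
That leaves Kira = white.
That leaves Dave = teal. Eliminate teal elsewhere: Hank.
Determined: Erin=blue, Kira=white, Dave=teal. The other people each still have more than one consistent value. That makes 3.

3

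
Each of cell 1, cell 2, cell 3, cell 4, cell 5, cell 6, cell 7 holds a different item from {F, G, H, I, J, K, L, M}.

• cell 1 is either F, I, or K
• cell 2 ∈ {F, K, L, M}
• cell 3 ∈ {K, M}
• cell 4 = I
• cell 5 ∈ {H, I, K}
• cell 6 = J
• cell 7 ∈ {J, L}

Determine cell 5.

H

cell 4's domain is down to {I}, so cell 4 = I. Strike I from cell 1, cell 5.
cell 6 must be J (only option left). So cell 7 can't be J.
cell 7's domain is down to {L}, so cell 7 = L. Eliminate L elsewhere: cell 2.
The 4 still-open variables draw from only 4 values {F, H, K, M}, so each is used; only cell 5 can be H, hence cell 5 = H.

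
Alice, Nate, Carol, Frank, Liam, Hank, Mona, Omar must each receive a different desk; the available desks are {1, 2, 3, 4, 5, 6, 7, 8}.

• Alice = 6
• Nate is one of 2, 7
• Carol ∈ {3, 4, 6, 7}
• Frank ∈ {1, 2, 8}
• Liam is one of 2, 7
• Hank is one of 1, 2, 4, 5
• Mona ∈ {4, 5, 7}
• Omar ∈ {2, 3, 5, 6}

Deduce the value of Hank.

Alice must be 6 (only option left). Remove 6 from Carol, Omar.
The 7 still-open variables draw from only 7 values {1, 2, 3, 4, 5, 7, 8}, so each is used; only Frank can be 8, hence Frank = 8.
The 6 still-open variables draw from only 6 values {1, 2, 3, 4, 5, 7}, so each is used; only Hank can be 1, hence Hank = 1.

1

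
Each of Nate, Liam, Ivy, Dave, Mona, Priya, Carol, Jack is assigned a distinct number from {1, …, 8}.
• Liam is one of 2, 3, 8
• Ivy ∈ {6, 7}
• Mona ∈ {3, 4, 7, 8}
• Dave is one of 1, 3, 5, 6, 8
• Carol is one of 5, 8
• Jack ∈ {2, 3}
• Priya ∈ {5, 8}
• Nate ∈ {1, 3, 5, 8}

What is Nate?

1

Among the 8 variables, 4 fits only Mona (and all 8 values in {1, 2, 3, 4, 5, 6, 7, 8} must be used), so Mona = 4.
The 7 still-open variables draw from only 7 values {1, 2, 3, 5, 6, 7, 8}, so each is used; only Ivy can be 7, hence Ivy = 7.
The 6 still-open variables draw from only 6 values {1, 2, 3, 5, 6, 8}, so each is used; only Dave can be 6, hence Dave = 6.
The 5 still-open variables draw from only 5 values {1, 2, 3, 5, 8}, so each is used; only Nate can be 1, hence Nate = 1.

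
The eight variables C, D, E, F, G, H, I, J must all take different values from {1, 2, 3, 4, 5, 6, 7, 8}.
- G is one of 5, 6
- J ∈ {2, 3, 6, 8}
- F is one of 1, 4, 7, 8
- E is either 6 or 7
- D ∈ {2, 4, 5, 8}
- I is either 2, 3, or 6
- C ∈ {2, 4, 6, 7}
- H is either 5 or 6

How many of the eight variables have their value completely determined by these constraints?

2

Among the 8 variables, 1 fits only F (and all 8 values in {1, 2, 3, 4, 5, 6, 7, 8} must be used), so F = 1.
The 2 variables G and H are confined to {5, 6}, which locks those values in; drop them from C, D, E, I, J.
E has just one choice, so E = 7. Strike 7 from C.
Determined: E=7, F=1. The other variables each still have more than one consistent value. That makes 2.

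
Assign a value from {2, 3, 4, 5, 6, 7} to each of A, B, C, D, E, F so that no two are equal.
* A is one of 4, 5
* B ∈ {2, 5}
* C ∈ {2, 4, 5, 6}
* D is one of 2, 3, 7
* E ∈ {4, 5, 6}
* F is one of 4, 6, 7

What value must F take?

7

The 6 variables draw from only 6 values {2, 3, 4, 5, 6, 7}, so each is used; only D can be 3, hence D = 3.
Among the 5 still-open variables, 7 fits only F (and all 5 values in {2, 4, 5, 6, 7} must be used), so F = 7.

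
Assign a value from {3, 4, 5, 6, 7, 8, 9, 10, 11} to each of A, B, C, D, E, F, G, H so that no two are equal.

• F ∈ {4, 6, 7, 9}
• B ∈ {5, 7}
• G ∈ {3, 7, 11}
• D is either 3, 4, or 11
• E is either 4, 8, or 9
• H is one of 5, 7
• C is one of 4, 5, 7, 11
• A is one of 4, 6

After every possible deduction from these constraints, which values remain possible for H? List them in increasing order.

5, 7

The 8 variables draw from only 8 values {3, 4, 5, 6, 7, 8, 9, 11}, so each is used; only E can be 8, hence E = 8.
The 7 still-open variables draw from only 7 values {3, 4, 5, 6, 7, 9, 11}, so each is used; only F can be 9, hence F = 9.
Among the 6 still-open variables, 6 fits only A (and all 6 values in {3, 4, 5, 6, 7, 11} must be used), so A = 6.
B and H share exactly the 2 values {5, 7}; by pigeonhole those values go to them, so strike 5, 7 from C, G.
No further eliminations apply; H can still be any of 5, 7.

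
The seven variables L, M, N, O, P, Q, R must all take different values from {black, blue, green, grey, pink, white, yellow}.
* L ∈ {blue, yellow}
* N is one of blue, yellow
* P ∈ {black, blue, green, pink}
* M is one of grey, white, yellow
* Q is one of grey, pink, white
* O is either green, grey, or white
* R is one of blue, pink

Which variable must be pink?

The 7 variables together cover exactly {black, blue, green, grey, pink, white, yellow} — 7 values for 7 variables — and black appears only in P's list, so P = black.
Among the 6 still-open variables, green fits only O (and all 6 values in {blue, green, grey, pink, white, yellow} must be used), so O = green.
The 2 variables L and N are confined to {blue, yellow}, which locks those values in; drop them from M, R.
So pink goes to R.

R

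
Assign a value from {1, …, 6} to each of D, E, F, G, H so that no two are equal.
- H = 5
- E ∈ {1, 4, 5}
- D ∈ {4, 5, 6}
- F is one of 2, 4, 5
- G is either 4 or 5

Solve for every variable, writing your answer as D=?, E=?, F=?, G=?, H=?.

H must be 5 (only option left). Remove 5 from D, E, F, G.
G must be 4 (only option left). Remove 4 from D, E, F.
D's domain is down to {6}, so D = 6.
That leaves E = 1.
F has just one choice, so F = 2.

D=6, E=1, F=2, G=4, H=5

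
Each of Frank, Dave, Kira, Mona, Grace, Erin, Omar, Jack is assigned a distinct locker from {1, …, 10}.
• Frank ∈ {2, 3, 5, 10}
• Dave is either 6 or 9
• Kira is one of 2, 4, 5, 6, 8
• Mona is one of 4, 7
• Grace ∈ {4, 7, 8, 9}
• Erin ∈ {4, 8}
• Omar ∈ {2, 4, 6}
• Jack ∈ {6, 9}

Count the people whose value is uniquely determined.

Dave and Jack between them cover only {6, 9} — a naked pair. Remove those values from Kira, Grace, Omar.
Mona, Grace, Erin between them cover only {4, 7, 8} — a naked triple. Remove those values from Kira, Omar.
That leaves Omar = 2. Strike 2 from Frank, Kira.
Kira has just one choice, so Kira = 5. Eliminate 5 elsewhere: Frank.
Determined: Kira=5, Omar=2. The other people each still have more than one consistent value. That makes 2.

2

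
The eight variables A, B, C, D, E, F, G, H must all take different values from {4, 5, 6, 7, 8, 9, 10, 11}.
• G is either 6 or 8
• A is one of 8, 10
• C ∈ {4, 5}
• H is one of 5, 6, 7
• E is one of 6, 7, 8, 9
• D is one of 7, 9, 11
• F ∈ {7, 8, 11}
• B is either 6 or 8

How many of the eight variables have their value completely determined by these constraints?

3

Among the 8 variables, 4 fits only C (and all 8 values in {4, 5, 6, 7, 8, 9, 10, 11} must be used), so C = 4.
Among the 7 still-open variables, 5 fits only H (and all 7 values in {5, 6, 7, 8, 9, 10, 11} must be used), so H = 5.
The 6 still-open variables draw from only 6 values {6, 7, 8, 9, 10, 11}, so each is used; only A can be 10, hence A = 10.
B and G between them cover only {6, 8} — a naked pair. Remove those values from E, F.
Determined: A=10, C=4, H=5. The other variables each still have more than one consistent value. That makes 3.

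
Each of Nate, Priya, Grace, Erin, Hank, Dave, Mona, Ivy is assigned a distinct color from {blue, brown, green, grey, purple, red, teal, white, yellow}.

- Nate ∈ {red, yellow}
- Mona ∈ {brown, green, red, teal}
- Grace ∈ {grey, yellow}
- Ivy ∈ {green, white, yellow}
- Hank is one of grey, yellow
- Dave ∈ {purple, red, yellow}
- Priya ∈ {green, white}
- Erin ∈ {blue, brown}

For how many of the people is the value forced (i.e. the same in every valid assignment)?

2

Grace and Hank share exactly the 2 values {grey, yellow}; by pigeonhole those values go to them, so strike grey, yellow from Nate, Dave, Ivy.
That leaves Nate = red. So Dave, Mona can't be red.
Dave has just one choice, so Dave = purple.
The 2 variables Priya and Ivy are confined to {green, white}, which locks those values in; drop them from Mona.
Determined: Nate=red, Dave=purple. The other people each still have more than one consistent value. That makes 2.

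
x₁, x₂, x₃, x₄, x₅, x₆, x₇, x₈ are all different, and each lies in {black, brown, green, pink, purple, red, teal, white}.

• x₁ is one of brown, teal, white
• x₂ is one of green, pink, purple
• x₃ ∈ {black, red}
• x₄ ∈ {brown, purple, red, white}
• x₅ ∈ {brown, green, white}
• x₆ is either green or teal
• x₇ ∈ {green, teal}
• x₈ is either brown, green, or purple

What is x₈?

The 8 variables draw from only 8 values {black, brown, green, pink, purple, red, teal, white}, so each is used; only x₃ can be black, hence x₃ = black.
The 7 still-open variables draw from only 7 values {brown, green, pink, purple, red, teal, white}, so each is used; only x₂ can be pink, hence x₂ = pink.
Among the 6 still-open variables, red fits only x₄ (and all 6 values in {brown, green, purple, red, teal, white} must be used), so x₄ = red.
The 5 still-open variables together cover exactly {brown, green, purple, teal, white} — 5 values for 5 variables — and purple appears only in x₈'s list, so x₈ = purple.

purple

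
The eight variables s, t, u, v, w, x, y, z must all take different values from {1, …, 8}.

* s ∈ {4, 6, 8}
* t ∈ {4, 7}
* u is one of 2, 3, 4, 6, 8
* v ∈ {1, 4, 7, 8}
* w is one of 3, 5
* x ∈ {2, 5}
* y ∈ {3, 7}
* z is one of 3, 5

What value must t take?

Among the 8 variables, 1 fits only v (and all 8 values in {1, 2, 3, 4, 5, 6, 7, 8} must be used), so v = 1.
w and z between them cover only {3, 5} — a naked pair. Remove those values from u, x, y.
x's domain is down to {2}, so x = 2. Strike 2 from u.
y must be 7 (only option left). So t can't be 7.
So t = 4.

4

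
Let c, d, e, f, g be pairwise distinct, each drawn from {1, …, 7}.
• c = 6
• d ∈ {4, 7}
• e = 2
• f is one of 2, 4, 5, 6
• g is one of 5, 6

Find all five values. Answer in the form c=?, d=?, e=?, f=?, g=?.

c has just one choice, so c = 6. Strike 6 from f, g.
e has just one choice, so e = 2. So f can't be 2.
g has just one choice, so g = 5. Strike 5 from f.
That leaves f = 4. So d can't be 4.
d has just one choice, so d = 7.

c=6, d=7, e=2, f=4, g=5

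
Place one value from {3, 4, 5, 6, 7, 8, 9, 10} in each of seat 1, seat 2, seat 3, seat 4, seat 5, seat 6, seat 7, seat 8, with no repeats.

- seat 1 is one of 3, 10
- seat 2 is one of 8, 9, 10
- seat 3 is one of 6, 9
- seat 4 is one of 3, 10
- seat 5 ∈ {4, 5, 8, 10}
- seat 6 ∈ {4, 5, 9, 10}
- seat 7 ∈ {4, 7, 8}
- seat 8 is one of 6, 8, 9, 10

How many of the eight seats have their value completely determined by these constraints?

The 8 variables together cover exactly {3, 4, 5, 6, 7, 8, 9, 10} — 8 values for 8 variables — and 7 appears only in seat 7's list, so seat 7 = 7.
seat 1 and seat 4 share exactly the 2 values {3, 10}; by pigeonhole those values go to them, so strike 3, 10 from seat 2, seat 5, seat 6, seat 8.
The 3 variables seat 2, seat 3, seat 8 are confined to {6, 8, 9}, which locks those values in; drop them from seat 5, seat 6.
Determined: seat 7=7. The other seats each still have more than one consistent value. That makes 1.

1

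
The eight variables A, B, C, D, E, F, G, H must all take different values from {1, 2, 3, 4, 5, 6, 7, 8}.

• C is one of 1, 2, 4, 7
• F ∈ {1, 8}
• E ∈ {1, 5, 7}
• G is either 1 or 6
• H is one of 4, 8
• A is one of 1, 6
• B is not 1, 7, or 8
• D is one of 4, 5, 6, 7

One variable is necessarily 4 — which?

The 8 variables together cover exactly {1, 2, 3, 4, 5, 6, 7, 8} — 8 values for 8 variables — and 3 appears only in B's list, so B = 3.
Among the 7 still-open variables, 2 fits only C (and all 7 values in {1, 2, 4, 5, 6, 7, 8} must be used), so C = 2.
The 2 variables A and G are confined to {1, 6}, which locks those values in; drop them from D, E, F.
F must be 8 (only option left). So H can't be 8.
So 4 goes to H.

H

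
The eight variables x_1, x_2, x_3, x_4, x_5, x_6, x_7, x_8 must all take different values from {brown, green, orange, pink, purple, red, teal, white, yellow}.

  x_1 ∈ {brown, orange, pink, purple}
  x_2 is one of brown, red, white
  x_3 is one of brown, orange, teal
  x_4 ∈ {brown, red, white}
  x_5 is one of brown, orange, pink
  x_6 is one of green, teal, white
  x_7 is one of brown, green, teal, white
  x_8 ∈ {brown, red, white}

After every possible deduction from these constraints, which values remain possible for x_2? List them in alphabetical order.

brown, red, white

The 8 variables draw from only 8 values {brown, green, orange, pink, purple, red, teal, white}, so each is used; only x_1 can be purple, hence x_1 = purple.
The 7 still-open variables together cover exactly {brown, green, orange, pink, red, teal, white} — 7 values for 7 variables — and pink appears only in x_5's list, so x_5 = pink.
The 6 still-open variables draw from only 6 values {brown, green, orange, red, teal, white}, so each is used; only x_3 can be orange, hence x_3 = orange.
x_2, x_4, x_8 share exactly the 3 values {brown, red, white}; by pigeonhole those values go to them, so strike brown, red, white from x_6, x_7.
No further eliminations apply; x_2 can still be any of brown, red, white.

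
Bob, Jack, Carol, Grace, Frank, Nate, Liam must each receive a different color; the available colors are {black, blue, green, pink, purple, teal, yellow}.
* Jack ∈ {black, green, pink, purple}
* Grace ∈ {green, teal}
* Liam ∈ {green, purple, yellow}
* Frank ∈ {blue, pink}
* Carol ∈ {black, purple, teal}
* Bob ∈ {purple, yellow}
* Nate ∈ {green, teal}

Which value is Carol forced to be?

The 7 variables draw from only 7 values {black, blue, green, pink, purple, teal, yellow}, so each is used; only Frank can be blue, hence Frank = blue.
The 6 still-open variables together cover exactly {black, green, pink, purple, teal, yellow} — 6 values for 6 variables — and pink appears only in Jack's list, so Jack = pink.
Among the 5 still-open variables, black fits only Carol (and all 5 values in {black, green, purple, teal, yellow} must be used), so Carol = black.

black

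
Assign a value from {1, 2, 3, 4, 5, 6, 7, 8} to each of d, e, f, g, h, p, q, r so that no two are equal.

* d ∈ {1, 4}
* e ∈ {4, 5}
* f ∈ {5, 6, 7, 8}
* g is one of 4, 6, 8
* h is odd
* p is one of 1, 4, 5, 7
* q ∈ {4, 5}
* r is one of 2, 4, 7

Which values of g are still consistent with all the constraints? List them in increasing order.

6, 8

The 8 variables draw from only 8 values {1, 2, 3, 4, 5, 6, 7, 8}, so each is used; only r can be 2, hence r = 2.
Among the 7 still-open variables, 3 fits only h (and all 7 values in {1, 3, 4, 5, 6, 7, 8} must be used), so h = 3.
e and q share exactly the 2 values {4, 5}; by pigeonhole those values go to them, so strike 4, 5 from d, f, g, p.
That leaves d = 1. Eliminate 1 elsewhere: p.
p has just one choice, so p = 7. Strike 7 from f.
No further eliminations apply; g can still be any of 6, 8.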